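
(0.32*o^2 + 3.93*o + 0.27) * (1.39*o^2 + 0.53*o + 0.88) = 0.4448*o^4 + 5.6323*o^3 + 2.7398*o^2 + 3.6015*o + 0.2376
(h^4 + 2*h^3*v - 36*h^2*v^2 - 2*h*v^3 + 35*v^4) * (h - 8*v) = h^5 - 6*h^4*v - 52*h^3*v^2 + 286*h^2*v^3 + 51*h*v^4 - 280*v^5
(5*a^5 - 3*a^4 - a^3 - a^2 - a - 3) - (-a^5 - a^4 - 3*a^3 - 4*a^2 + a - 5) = 6*a^5 - 2*a^4 + 2*a^3 + 3*a^2 - 2*a + 2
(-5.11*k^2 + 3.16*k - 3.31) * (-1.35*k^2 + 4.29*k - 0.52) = 6.8985*k^4 - 26.1879*k^3 + 20.6821*k^2 - 15.8431*k + 1.7212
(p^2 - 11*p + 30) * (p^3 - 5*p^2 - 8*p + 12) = p^5 - 16*p^4 + 77*p^3 - 50*p^2 - 372*p + 360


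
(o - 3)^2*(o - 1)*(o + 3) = o^4 - 4*o^3 - 6*o^2 + 36*o - 27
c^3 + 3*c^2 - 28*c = c*(c - 4)*(c + 7)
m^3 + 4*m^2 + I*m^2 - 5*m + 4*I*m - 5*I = (m - 1)*(m + 5)*(m + I)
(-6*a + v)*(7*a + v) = -42*a^2 + a*v + v^2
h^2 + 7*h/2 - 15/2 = (h - 3/2)*(h + 5)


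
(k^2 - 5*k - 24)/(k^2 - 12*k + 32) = (k + 3)/(k - 4)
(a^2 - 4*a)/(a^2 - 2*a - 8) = a/(a + 2)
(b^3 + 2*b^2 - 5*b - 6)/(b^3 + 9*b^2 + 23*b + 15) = (b - 2)/(b + 5)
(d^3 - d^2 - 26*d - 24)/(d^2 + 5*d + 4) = d - 6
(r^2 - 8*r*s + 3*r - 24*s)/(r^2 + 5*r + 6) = (r - 8*s)/(r + 2)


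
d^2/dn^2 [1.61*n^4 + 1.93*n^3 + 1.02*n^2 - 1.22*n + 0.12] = 19.32*n^2 + 11.58*n + 2.04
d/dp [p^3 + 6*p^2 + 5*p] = 3*p^2 + 12*p + 5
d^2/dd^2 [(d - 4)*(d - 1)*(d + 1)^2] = 12*d^2 - 18*d - 10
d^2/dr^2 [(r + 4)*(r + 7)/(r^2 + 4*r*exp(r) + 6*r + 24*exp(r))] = 2*(4*(r + 4)*(r + 7)*(2*r*exp(r) + r + 14*exp(r) + 3)^2 - ((r + 4)*(r + 7)*(2*r*exp(r) + 16*exp(r) + 1) + 2*(r + 4)*(2*r*exp(r) + r + 14*exp(r) + 3) + 2*(r + 7)*(2*r*exp(r) + r + 14*exp(r) + 3))*(r^2 + 4*r*exp(r) + 6*r + 24*exp(r)) + (r^2 + 4*r*exp(r) + 6*r + 24*exp(r))^2)/(r^2 + 4*r*exp(r) + 6*r + 24*exp(r))^3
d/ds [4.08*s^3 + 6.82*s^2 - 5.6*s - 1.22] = 12.24*s^2 + 13.64*s - 5.6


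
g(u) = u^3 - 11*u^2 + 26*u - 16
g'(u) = 3*u^2 - 22*u + 26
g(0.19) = -11.45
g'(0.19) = 21.93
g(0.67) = -3.22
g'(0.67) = 12.61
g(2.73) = -6.66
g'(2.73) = -11.70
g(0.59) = -4.28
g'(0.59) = 14.06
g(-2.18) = -135.32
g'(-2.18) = 88.22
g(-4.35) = -419.56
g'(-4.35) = 178.47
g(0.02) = -15.48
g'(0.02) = 25.56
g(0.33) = -8.58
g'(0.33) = 19.07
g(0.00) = -16.00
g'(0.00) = 26.00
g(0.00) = -16.00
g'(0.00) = 26.00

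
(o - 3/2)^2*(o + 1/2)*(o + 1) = o^4 - 3*o^3/2 - 7*o^2/4 + 15*o/8 + 9/8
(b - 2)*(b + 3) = b^2 + b - 6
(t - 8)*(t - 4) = t^2 - 12*t + 32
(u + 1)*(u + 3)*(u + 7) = u^3 + 11*u^2 + 31*u + 21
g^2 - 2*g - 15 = (g - 5)*(g + 3)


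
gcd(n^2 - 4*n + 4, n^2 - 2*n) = n - 2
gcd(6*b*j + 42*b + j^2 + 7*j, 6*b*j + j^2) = 6*b + j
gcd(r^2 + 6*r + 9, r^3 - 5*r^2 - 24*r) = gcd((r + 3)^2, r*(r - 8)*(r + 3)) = r + 3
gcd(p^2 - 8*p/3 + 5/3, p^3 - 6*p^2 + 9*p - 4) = p - 1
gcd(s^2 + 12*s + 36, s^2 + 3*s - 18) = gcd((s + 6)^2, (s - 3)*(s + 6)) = s + 6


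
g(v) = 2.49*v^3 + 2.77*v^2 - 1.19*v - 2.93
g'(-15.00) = 1596.46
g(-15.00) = -7765.58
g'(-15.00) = 1596.46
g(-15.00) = -7765.58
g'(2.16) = 45.63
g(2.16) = 32.52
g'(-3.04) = 51.00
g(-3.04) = -43.67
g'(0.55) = 4.12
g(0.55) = -2.33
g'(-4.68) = 136.49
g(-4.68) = -191.92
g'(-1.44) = 6.32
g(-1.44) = -2.91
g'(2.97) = 81.16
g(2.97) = 83.20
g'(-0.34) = -2.21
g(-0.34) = -2.30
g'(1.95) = 38.02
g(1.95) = 23.75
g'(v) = 7.47*v^2 + 5.54*v - 1.19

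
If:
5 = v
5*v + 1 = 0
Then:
No Solution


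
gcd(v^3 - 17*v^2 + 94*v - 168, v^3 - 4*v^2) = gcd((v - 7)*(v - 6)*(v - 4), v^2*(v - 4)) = v - 4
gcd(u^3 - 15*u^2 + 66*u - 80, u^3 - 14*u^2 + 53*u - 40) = u^2 - 13*u + 40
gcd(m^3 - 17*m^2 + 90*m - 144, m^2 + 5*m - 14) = 1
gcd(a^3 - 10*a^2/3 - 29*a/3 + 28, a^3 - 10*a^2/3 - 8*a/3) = a - 4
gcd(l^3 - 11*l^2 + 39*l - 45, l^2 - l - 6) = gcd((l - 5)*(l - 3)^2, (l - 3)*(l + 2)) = l - 3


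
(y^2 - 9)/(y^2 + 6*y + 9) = (y - 3)/(y + 3)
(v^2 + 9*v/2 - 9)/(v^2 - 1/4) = 2*(2*v^2 + 9*v - 18)/(4*v^2 - 1)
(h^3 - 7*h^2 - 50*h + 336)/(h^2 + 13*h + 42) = (h^2 - 14*h + 48)/(h + 6)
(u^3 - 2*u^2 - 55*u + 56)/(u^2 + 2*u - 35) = (u^2 - 9*u + 8)/(u - 5)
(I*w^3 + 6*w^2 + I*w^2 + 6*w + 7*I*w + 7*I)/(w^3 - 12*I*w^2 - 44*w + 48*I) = (I*w^3 + w^2*(6 + I) + w*(6 + 7*I) + 7*I)/(w^3 - 12*I*w^2 - 44*w + 48*I)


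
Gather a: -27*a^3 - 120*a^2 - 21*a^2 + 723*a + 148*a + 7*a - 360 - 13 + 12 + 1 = -27*a^3 - 141*a^2 + 878*a - 360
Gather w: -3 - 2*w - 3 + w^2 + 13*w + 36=w^2 + 11*w + 30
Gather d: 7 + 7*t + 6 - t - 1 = 6*t + 12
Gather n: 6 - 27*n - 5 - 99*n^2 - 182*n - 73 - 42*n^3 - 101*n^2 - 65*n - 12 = -42*n^3 - 200*n^2 - 274*n - 84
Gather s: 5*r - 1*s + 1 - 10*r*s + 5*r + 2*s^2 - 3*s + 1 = 10*r + 2*s^2 + s*(-10*r - 4) + 2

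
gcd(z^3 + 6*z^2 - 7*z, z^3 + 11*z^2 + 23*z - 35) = z^2 + 6*z - 7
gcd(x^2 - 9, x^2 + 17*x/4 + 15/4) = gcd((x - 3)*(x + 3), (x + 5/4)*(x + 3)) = x + 3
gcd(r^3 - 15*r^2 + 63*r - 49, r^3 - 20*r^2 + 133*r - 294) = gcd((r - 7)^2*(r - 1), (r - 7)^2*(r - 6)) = r^2 - 14*r + 49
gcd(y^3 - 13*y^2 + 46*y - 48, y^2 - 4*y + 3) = y - 3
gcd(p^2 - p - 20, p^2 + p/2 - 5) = 1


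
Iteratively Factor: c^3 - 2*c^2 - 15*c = (c - 5)*(c^2 + 3*c) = c*(c - 5)*(c + 3)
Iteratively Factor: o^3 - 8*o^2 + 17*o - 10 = (o - 2)*(o^2 - 6*o + 5) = (o - 5)*(o - 2)*(o - 1)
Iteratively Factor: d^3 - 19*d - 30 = (d - 5)*(d^2 + 5*d + 6) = (d - 5)*(d + 3)*(d + 2)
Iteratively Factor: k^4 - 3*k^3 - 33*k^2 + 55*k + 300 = (k - 5)*(k^3 + 2*k^2 - 23*k - 60) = (k - 5)*(k + 3)*(k^2 - k - 20) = (k - 5)*(k + 3)*(k + 4)*(k - 5)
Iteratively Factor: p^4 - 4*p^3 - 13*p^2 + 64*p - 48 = (p - 4)*(p^3 - 13*p + 12) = (p - 4)*(p - 3)*(p^2 + 3*p - 4) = (p - 4)*(p - 3)*(p - 1)*(p + 4)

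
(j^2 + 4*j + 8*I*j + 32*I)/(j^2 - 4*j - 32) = (j + 8*I)/(j - 8)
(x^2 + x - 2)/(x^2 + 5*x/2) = 2*(x^2 + x - 2)/(x*(2*x + 5))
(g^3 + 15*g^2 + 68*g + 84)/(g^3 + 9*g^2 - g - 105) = (g^2 + 8*g + 12)/(g^2 + 2*g - 15)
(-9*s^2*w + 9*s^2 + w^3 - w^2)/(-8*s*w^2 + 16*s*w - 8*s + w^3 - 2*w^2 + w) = (9*s^2 - w^2)/(8*s*w - 8*s - w^2 + w)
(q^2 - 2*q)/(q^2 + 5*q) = (q - 2)/(q + 5)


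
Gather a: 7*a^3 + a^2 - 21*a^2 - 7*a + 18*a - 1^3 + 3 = 7*a^3 - 20*a^2 + 11*a + 2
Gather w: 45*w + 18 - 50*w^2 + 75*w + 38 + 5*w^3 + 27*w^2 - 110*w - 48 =5*w^3 - 23*w^2 + 10*w + 8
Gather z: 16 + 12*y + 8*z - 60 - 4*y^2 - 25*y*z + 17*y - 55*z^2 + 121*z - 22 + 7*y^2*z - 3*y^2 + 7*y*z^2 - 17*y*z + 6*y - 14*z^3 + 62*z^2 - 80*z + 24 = -7*y^2 + 35*y - 14*z^3 + z^2*(7*y + 7) + z*(7*y^2 - 42*y + 49) - 42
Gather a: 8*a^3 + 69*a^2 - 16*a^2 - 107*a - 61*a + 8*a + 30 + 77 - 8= 8*a^3 + 53*a^2 - 160*a + 99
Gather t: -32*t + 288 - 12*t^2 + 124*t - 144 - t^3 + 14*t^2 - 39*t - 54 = -t^3 + 2*t^2 + 53*t + 90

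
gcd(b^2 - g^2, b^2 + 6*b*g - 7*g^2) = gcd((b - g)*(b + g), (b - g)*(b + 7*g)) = b - g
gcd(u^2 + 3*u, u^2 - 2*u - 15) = u + 3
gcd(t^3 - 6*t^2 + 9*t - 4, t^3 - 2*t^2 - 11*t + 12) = t^2 - 5*t + 4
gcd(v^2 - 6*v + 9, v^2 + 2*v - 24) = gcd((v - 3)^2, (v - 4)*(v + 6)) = 1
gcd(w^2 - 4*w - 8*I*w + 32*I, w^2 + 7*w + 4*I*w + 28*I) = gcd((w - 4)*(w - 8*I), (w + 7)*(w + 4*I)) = 1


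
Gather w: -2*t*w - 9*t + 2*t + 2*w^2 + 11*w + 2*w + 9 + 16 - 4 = -7*t + 2*w^2 + w*(13 - 2*t) + 21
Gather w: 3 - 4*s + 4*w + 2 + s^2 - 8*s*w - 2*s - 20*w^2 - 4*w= s^2 - 8*s*w - 6*s - 20*w^2 + 5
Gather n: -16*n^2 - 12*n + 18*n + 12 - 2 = -16*n^2 + 6*n + 10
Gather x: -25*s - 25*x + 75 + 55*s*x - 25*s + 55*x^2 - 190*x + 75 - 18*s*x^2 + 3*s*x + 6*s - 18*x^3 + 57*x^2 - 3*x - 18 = -44*s - 18*x^3 + x^2*(112 - 18*s) + x*(58*s - 218) + 132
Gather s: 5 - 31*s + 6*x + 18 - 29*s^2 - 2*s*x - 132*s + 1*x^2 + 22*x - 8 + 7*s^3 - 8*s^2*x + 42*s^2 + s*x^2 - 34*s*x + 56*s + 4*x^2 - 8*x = 7*s^3 + s^2*(13 - 8*x) + s*(x^2 - 36*x - 107) + 5*x^2 + 20*x + 15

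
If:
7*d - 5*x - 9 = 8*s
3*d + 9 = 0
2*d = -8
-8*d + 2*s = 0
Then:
No Solution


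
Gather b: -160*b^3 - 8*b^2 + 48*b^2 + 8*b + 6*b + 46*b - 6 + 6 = -160*b^3 + 40*b^2 + 60*b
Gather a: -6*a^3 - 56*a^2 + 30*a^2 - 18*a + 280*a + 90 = -6*a^3 - 26*a^2 + 262*a + 90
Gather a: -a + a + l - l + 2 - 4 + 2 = 0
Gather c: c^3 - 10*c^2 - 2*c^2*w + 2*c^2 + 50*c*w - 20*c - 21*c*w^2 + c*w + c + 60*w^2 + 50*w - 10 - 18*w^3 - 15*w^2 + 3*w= c^3 + c^2*(-2*w - 8) + c*(-21*w^2 + 51*w - 19) - 18*w^3 + 45*w^2 + 53*w - 10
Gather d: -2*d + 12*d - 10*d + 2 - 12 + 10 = 0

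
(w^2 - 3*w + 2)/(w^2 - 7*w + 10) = (w - 1)/(w - 5)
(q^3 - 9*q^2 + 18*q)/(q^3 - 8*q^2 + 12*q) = (q - 3)/(q - 2)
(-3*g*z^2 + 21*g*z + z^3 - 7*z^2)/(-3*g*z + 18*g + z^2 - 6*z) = z*(z - 7)/(z - 6)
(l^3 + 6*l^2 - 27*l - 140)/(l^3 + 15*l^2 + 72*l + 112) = (l - 5)/(l + 4)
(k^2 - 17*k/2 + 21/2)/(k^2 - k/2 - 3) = (-2*k^2 + 17*k - 21)/(-2*k^2 + k + 6)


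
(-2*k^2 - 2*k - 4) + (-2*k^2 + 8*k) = -4*k^2 + 6*k - 4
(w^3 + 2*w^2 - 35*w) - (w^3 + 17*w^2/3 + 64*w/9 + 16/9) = -11*w^2/3 - 379*w/9 - 16/9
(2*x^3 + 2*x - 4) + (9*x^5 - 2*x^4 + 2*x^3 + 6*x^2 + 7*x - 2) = 9*x^5 - 2*x^4 + 4*x^3 + 6*x^2 + 9*x - 6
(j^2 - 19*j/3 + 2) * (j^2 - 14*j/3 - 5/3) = j^4 - 11*j^3 + 269*j^2/9 + 11*j/9 - 10/3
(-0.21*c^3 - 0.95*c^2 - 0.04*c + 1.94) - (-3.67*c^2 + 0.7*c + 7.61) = -0.21*c^3 + 2.72*c^2 - 0.74*c - 5.67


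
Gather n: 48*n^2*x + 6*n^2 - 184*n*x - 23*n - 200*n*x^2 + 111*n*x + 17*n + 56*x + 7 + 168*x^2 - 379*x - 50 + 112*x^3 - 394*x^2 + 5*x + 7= n^2*(48*x + 6) + n*(-200*x^2 - 73*x - 6) + 112*x^3 - 226*x^2 - 318*x - 36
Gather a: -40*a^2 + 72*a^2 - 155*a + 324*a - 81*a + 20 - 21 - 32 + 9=32*a^2 + 88*a - 24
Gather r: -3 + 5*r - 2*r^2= -2*r^2 + 5*r - 3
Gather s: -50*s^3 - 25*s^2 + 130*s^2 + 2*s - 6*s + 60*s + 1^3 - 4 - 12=-50*s^3 + 105*s^2 + 56*s - 15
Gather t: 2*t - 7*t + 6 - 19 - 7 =-5*t - 20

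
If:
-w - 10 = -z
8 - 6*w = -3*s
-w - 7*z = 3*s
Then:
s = -242/21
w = -31/7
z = 39/7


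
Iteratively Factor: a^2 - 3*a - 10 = (a - 5)*(a + 2)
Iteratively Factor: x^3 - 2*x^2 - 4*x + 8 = (x - 2)*(x^2 - 4) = (x - 2)^2*(x + 2)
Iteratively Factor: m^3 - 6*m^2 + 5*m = (m - 5)*(m^2 - m) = (m - 5)*(m - 1)*(m)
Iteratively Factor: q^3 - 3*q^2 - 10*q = (q - 5)*(q^2 + 2*q) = q*(q - 5)*(q + 2)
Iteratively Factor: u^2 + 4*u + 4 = (u + 2)*(u + 2)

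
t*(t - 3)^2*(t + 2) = t^4 - 4*t^3 - 3*t^2 + 18*t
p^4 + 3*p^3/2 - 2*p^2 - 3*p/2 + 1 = (p - 1)*(p - 1/2)*(p + 1)*(p + 2)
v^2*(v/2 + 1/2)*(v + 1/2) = v^4/2 + 3*v^3/4 + v^2/4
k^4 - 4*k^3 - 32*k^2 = k^2*(k - 8)*(k + 4)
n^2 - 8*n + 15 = (n - 5)*(n - 3)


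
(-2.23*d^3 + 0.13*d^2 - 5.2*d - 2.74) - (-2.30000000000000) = -2.23*d^3 + 0.13*d^2 - 5.2*d - 0.44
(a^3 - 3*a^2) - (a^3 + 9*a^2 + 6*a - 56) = -12*a^2 - 6*a + 56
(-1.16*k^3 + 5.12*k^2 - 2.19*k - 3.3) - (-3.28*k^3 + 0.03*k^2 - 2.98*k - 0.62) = 2.12*k^3 + 5.09*k^2 + 0.79*k - 2.68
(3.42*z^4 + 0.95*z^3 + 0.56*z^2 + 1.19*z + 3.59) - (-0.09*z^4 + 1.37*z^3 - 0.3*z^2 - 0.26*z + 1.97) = 3.51*z^4 - 0.42*z^3 + 0.86*z^2 + 1.45*z + 1.62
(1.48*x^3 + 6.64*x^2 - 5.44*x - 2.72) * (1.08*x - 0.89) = 1.5984*x^4 + 5.854*x^3 - 11.7848*x^2 + 1.904*x + 2.4208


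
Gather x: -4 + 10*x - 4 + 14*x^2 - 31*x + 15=14*x^2 - 21*x + 7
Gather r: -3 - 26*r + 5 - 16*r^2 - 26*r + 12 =-16*r^2 - 52*r + 14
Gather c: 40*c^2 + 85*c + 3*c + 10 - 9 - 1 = 40*c^2 + 88*c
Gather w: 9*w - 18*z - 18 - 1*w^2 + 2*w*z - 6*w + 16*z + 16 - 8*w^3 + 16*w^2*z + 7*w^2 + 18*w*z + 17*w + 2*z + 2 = -8*w^3 + w^2*(16*z + 6) + w*(20*z + 20)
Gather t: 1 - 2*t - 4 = -2*t - 3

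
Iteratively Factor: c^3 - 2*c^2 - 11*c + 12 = (c + 3)*(c^2 - 5*c + 4) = (c - 4)*(c + 3)*(c - 1)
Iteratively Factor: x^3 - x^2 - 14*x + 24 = (x + 4)*(x^2 - 5*x + 6) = (x - 3)*(x + 4)*(x - 2)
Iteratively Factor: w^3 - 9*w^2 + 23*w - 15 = (w - 5)*(w^2 - 4*w + 3) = (w - 5)*(w - 1)*(w - 3)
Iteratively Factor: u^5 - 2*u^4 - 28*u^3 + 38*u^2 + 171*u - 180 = (u - 5)*(u^4 + 3*u^3 - 13*u^2 - 27*u + 36) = (u - 5)*(u - 3)*(u^3 + 6*u^2 + 5*u - 12) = (u - 5)*(u - 3)*(u + 3)*(u^2 + 3*u - 4) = (u - 5)*(u - 3)*(u + 3)*(u + 4)*(u - 1)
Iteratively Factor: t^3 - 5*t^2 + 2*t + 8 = (t - 4)*(t^2 - t - 2) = (t - 4)*(t + 1)*(t - 2)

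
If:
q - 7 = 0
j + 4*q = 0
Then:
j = -28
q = 7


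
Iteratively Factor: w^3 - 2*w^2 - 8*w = (w)*(w^2 - 2*w - 8) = w*(w - 4)*(w + 2)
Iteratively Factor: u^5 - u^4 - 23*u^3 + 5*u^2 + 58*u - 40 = (u + 2)*(u^4 - 3*u^3 - 17*u^2 + 39*u - 20) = (u - 5)*(u + 2)*(u^3 + 2*u^2 - 7*u + 4) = (u - 5)*(u - 1)*(u + 2)*(u^2 + 3*u - 4) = (u - 5)*(u - 1)^2*(u + 2)*(u + 4)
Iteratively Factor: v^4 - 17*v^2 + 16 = (v - 1)*(v^3 + v^2 - 16*v - 16) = (v - 4)*(v - 1)*(v^2 + 5*v + 4) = (v - 4)*(v - 1)*(v + 1)*(v + 4)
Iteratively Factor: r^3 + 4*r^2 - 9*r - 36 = (r + 3)*(r^2 + r - 12) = (r - 3)*(r + 3)*(r + 4)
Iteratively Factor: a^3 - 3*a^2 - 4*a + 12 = (a - 3)*(a^2 - 4) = (a - 3)*(a + 2)*(a - 2)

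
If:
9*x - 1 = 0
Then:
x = 1/9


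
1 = 1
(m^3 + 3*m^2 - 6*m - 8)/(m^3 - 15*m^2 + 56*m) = (m^3 + 3*m^2 - 6*m - 8)/(m*(m^2 - 15*m + 56))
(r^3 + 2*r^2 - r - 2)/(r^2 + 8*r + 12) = (r^2 - 1)/(r + 6)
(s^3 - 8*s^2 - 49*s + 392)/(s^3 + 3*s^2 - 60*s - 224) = (s - 7)/(s + 4)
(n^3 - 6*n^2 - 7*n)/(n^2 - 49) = n*(n + 1)/(n + 7)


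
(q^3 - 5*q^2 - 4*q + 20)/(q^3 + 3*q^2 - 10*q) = (q^2 - 3*q - 10)/(q*(q + 5))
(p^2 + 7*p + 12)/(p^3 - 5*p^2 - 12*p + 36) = (p + 4)/(p^2 - 8*p + 12)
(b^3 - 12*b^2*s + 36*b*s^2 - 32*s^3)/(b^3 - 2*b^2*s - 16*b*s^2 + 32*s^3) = (-b^2 + 10*b*s - 16*s^2)/(-b^2 + 16*s^2)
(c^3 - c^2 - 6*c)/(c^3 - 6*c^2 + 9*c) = (c + 2)/(c - 3)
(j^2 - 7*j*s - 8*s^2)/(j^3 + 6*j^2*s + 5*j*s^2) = (j - 8*s)/(j*(j + 5*s))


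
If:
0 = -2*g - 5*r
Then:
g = -5*r/2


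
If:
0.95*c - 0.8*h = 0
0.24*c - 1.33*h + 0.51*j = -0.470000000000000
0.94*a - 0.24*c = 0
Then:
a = 0.0972190506448506*j + 0.0895940270648623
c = 0.380774615025665*j + 0.350909939337378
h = 0.452169855342977*j + 0.416705552963136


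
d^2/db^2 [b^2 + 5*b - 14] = 2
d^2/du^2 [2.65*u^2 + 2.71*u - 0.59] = 5.30000000000000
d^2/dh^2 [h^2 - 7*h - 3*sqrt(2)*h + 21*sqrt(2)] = 2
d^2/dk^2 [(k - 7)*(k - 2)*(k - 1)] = 6*k - 20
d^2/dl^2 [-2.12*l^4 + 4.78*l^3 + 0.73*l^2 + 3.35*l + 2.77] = -25.44*l^2 + 28.68*l + 1.46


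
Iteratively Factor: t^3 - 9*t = (t - 3)*(t^2 + 3*t) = t*(t - 3)*(t + 3)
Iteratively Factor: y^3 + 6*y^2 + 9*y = (y + 3)*(y^2 + 3*y) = (y + 3)^2*(y)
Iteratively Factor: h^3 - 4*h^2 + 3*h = (h - 3)*(h^2 - h) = h*(h - 3)*(h - 1)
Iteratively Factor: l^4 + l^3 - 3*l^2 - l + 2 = (l - 1)*(l^3 + 2*l^2 - l - 2) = (l - 1)*(l + 2)*(l^2 - 1) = (l - 1)*(l + 1)*(l + 2)*(l - 1)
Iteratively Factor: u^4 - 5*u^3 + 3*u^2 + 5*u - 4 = (u - 4)*(u^3 - u^2 - u + 1) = (u - 4)*(u + 1)*(u^2 - 2*u + 1) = (u - 4)*(u - 1)*(u + 1)*(u - 1)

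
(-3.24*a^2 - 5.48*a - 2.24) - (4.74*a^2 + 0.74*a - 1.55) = -7.98*a^2 - 6.22*a - 0.69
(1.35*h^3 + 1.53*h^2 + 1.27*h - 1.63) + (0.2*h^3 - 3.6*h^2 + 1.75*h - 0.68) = 1.55*h^3 - 2.07*h^2 + 3.02*h - 2.31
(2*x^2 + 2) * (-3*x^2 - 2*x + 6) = -6*x^4 - 4*x^3 + 6*x^2 - 4*x + 12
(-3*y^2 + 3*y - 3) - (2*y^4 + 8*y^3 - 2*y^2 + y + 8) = -2*y^4 - 8*y^3 - y^2 + 2*y - 11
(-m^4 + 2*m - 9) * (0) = 0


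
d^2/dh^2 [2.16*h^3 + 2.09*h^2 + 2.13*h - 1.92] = 12.96*h + 4.18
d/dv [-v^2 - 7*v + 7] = -2*v - 7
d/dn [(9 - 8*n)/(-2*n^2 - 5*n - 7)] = (-16*n^2 + 36*n + 101)/(4*n^4 + 20*n^3 + 53*n^2 + 70*n + 49)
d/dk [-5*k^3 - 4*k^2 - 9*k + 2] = -15*k^2 - 8*k - 9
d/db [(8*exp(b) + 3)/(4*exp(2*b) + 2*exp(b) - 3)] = 2*(-(4*exp(b) + 1)*(8*exp(b) + 3) + 16*exp(2*b) + 8*exp(b) - 12)*exp(b)/(4*exp(2*b) + 2*exp(b) - 3)^2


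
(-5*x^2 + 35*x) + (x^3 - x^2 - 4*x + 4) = x^3 - 6*x^2 + 31*x + 4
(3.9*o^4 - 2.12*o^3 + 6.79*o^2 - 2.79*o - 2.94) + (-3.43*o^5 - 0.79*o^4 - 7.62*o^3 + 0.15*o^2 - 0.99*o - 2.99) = -3.43*o^5 + 3.11*o^4 - 9.74*o^3 + 6.94*o^2 - 3.78*o - 5.93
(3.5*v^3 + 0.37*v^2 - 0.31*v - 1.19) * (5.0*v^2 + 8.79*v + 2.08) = 17.5*v^5 + 32.615*v^4 + 8.9823*v^3 - 7.9053*v^2 - 11.1049*v - 2.4752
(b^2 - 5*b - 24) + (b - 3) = b^2 - 4*b - 27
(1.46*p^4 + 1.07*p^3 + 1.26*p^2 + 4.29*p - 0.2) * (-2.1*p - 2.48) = -3.066*p^5 - 5.8678*p^4 - 5.2996*p^3 - 12.1338*p^2 - 10.2192*p + 0.496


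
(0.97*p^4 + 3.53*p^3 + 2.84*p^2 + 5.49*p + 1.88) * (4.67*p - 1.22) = 4.5299*p^5 + 15.3017*p^4 + 8.9562*p^3 + 22.1735*p^2 + 2.0818*p - 2.2936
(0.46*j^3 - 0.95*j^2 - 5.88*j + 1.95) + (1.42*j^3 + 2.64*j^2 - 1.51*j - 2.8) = 1.88*j^3 + 1.69*j^2 - 7.39*j - 0.85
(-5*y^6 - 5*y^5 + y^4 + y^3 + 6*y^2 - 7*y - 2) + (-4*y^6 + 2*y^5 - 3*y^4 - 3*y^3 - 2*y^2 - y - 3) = -9*y^6 - 3*y^5 - 2*y^4 - 2*y^3 + 4*y^2 - 8*y - 5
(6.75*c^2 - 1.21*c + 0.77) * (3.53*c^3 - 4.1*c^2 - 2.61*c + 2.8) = 23.8275*c^5 - 31.9463*c^4 - 9.9384*c^3 + 18.9011*c^2 - 5.3977*c + 2.156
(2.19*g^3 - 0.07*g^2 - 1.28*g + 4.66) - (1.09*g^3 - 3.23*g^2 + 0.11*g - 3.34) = 1.1*g^3 + 3.16*g^2 - 1.39*g + 8.0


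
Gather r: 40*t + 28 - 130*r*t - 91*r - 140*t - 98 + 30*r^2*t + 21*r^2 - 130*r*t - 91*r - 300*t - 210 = r^2*(30*t + 21) + r*(-260*t - 182) - 400*t - 280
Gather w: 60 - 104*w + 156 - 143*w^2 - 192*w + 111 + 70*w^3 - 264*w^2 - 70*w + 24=70*w^3 - 407*w^2 - 366*w + 351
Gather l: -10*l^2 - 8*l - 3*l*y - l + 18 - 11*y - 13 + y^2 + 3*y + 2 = -10*l^2 + l*(-3*y - 9) + y^2 - 8*y + 7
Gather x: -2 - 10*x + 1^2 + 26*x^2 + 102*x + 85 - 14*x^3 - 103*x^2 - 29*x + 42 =-14*x^3 - 77*x^2 + 63*x + 126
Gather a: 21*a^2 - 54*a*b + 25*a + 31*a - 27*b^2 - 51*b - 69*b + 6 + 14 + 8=21*a^2 + a*(56 - 54*b) - 27*b^2 - 120*b + 28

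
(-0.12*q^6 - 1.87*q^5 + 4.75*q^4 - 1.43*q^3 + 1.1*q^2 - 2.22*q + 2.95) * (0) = 0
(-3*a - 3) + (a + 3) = -2*a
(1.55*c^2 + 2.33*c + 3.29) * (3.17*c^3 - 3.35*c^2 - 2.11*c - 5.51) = 4.9135*c^5 + 2.1936*c^4 - 0.6467*c^3 - 24.4783*c^2 - 19.7802*c - 18.1279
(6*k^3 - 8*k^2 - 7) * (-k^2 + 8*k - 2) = -6*k^5 + 56*k^4 - 76*k^3 + 23*k^2 - 56*k + 14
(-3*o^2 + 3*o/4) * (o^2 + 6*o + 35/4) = -3*o^4 - 69*o^3/4 - 87*o^2/4 + 105*o/16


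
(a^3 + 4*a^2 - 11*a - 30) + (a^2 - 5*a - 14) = a^3 + 5*a^2 - 16*a - 44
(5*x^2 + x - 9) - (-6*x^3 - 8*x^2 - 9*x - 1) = 6*x^3 + 13*x^2 + 10*x - 8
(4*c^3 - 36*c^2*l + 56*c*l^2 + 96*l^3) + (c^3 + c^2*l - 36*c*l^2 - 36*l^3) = 5*c^3 - 35*c^2*l + 20*c*l^2 + 60*l^3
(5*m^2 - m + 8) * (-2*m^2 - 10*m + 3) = -10*m^4 - 48*m^3 + 9*m^2 - 83*m + 24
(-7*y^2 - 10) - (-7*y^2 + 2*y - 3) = -2*y - 7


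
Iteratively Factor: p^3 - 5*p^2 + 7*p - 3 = (p - 3)*(p^2 - 2*p + 1) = (p - 3)*(p - 1)*(p - 1)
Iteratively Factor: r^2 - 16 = (r - 4)*(r + 4)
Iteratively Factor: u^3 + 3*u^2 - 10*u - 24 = (u + 4)*(u^2 - u - 6) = (u + 2)*(u + 4)*(u - 3)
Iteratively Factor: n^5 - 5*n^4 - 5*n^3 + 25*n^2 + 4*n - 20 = (n + 2)*(n^4 - 7*n^3 + 9*n^2 + 7*n - 10) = (n - 1)*(n + 2)*(n^3 - 6*n^2 + 3*n + 10) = (n - 2)*(n - 1)*(n + 2)*(n^2 - 4*n - 5) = (n - 2)*(n - 1)*(n + 1)*(n + 2)*(n - 5)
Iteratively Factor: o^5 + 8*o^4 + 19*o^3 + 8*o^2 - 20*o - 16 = (o + 2)*(o^4 + 6*o^3 + 7*o^2 - 6*o - 8) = (o + 2)^2*(o^3 + 4*o^2 - o - 4) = (o - 1)*(o + 2)^2*(o^2 + 5*o + 4) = (o - 1)*(o + 1)*(o + 2)^2*(o + 4)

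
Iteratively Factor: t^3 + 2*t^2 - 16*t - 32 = (t + 4)*(t^2 - 2*t - 8) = (t - 4)*(t + 4)*(t + 2)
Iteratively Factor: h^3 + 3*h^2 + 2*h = (h + 1)*(h^2 + 2*h) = h*(h + 1)*(h + 2)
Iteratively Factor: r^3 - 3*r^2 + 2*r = (r - 2)*(r^2 - r) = (r - 2)*(r - 1)*(r)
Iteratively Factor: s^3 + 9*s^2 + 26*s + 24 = (s + 3)*(s^2 + 6*s + 8) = (s + 2)*(s + 3)*(s + 4)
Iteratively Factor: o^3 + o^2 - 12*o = (o - 3)*(o^2 + 4*o) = o*(o - 3)*(o + 4)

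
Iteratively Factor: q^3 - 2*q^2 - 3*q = (q)*(q^2 - 2*q - 3) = q*(q + 1)*(q - 3)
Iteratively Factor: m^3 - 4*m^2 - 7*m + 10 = (m - 1)*(m^2 - 3*m - 10) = (m - 5)*(m - 1)*(m + 2)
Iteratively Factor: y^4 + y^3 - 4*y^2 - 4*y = (y + 2)*(y^3 - y^2 - 2*y) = (y - 2)*(y + 2)*(y^2 + y) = y*(y - 2)*(y + 2)*(y + 1)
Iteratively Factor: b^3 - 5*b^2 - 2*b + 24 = (b - 4)*(b^2 - b - 6) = (b - 4)*(b - 3)*(b + 2)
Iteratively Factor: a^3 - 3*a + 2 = (a - 1)*(a^2 + a - 2) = (a - 1)*(a + 2)*(a - 1)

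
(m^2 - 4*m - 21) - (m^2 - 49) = 28 - 4*m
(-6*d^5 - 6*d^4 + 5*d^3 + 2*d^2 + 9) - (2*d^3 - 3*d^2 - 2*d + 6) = -6*d^5 - 6*d^4 + 3*d^3 + 5*d^2 + 2*d + 3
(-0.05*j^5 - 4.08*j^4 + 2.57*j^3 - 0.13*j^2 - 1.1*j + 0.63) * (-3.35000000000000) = 0.1675*j^5 + 13.668*j^4 - 8.6095*j^3 + 0.4355*j^2 + 3.685*j - 2.1105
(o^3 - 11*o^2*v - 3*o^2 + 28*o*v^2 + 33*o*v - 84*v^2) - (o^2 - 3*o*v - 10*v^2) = o^3 - 11*o^2*v - 4*o^2 + 28*o*v^2 + 36*o*v - 74*v^2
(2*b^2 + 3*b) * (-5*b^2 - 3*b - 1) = -10*b^4 - 21*b^3 - 11*b^2 - 3*b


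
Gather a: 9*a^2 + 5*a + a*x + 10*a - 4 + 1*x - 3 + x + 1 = 9*a^2 + a*(x + 15) + 2*x - 6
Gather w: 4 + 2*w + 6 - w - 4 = w + 6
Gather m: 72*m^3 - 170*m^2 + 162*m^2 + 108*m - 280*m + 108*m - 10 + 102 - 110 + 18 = 72*m^3 - 8*m^2 - 64*m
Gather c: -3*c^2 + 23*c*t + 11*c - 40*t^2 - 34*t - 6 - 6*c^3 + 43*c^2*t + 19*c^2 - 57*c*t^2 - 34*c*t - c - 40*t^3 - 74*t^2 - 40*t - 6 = -6*c^3 + c^2*(43*t + 16) + c*(-57*t^2 - 11*t + 10) - 40*t^3 - 114*t^2 - 74*t - 12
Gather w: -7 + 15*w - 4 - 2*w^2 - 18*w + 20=-2*w^2 - 3*w + 9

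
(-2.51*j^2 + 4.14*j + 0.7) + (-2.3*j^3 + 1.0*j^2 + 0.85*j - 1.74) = -2.3*j^3 - 1.51*j^2 + 4.99*j - 1.04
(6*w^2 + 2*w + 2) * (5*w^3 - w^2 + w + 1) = 30*w^5 + 4*w^4 + 14*w^3 + 6*w^2 + 4*w + 2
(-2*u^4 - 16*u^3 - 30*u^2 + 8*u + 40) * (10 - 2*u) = 4*u^5 + 12*u^4 - 100*u^3 - 316*u^2 + 400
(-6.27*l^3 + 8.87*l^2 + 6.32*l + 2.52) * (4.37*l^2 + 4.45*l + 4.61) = -27.3999*l^5 + 10.8604*l^4 + 38.1852*l^3 + 80.0271*l^2 + 40.3492*l + 11.6172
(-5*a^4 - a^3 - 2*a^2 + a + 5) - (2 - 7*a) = -5*a^4 - a^3 - 2*a^2 + 8*a + 3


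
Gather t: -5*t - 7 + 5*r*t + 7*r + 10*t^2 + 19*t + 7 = 7*r + 10*t^2 + t*(5*r + 14)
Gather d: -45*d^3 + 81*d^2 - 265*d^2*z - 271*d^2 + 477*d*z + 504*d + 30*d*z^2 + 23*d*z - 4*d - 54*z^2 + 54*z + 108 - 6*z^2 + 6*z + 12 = -45*d^3 + d^2*(-265*z - 190) + d*(30*z^2 + 500*z + 500) - 60*z^2 + 60*z + 120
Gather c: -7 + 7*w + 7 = 7*w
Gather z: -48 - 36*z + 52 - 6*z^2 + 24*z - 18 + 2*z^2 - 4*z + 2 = -4*z^2 - 16*z - 12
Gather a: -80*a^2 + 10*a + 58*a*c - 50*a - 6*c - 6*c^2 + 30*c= -80*a^2 + a*(58*c - 40) - 6*c^2 + 24*c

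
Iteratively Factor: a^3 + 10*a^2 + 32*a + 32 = (a + 4)*(a^2 + 6*a + 8) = (a + 4)^2*(a + 2)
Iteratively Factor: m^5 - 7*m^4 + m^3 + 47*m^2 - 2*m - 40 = (m + 2)*(m^4 - 9*m^3 + 19*m^2 + 9*m - 20) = (m - 1)*(m + 2)*(m^3 - 8*m^2 + 11*m + 20) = (m - 4)*(m - 1)*(m + 2)*(m^2 - 4*m - 5) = (m - 4)*(m - 1)*(m + 1)*(m + 2)*(m - 5)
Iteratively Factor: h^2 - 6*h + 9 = (h - 3)*(h - 3)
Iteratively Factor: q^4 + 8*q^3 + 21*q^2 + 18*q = (q + 2)*(q^3 + 6*q^2 + 9*q) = q*(q + 2)*(q^2 + 6*q + 9) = q*(q + 2)*(q + 3)*(q + 3)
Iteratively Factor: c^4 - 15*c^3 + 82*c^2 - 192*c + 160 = (c - 2)*(c^3 - 13*c^2 + 56*c - 80) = (c - 4)*(c - 2)*(c^2 - 9*c + 20) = (c - 4)^2*(c - 2)*(c - 5)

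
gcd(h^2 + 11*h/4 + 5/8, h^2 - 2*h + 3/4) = 1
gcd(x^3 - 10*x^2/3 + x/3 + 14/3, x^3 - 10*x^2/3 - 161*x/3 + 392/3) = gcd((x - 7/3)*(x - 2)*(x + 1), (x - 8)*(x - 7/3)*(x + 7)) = x - 7/3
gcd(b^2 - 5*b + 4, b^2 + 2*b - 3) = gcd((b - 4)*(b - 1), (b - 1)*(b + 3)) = b - 1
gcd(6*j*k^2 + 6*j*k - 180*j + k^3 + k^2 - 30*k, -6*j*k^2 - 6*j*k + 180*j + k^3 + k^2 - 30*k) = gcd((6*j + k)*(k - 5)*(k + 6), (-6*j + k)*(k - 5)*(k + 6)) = k^2 + k - 30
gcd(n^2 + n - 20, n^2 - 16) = n - 4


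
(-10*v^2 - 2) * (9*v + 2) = -90*v^3 - 20*v^2 - 18*v - 4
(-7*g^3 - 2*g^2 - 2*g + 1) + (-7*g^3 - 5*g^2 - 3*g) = -14*g^3 - 7*g^2 - 5*g + 1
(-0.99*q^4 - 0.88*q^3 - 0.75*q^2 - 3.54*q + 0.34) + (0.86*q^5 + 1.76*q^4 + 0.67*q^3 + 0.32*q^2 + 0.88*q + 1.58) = 0.86*q^5 + 0.77*q^4 - 0.21*q^3 - 0.43*q^2 - 2.66*q + 1.92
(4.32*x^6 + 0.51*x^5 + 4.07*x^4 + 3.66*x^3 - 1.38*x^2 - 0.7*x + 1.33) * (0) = 0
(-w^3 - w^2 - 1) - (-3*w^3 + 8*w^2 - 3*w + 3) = 2*w^3 - 9*w^2 + 3*w - 4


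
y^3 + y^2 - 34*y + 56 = (y - 4)*(y - 2)*(y + 7)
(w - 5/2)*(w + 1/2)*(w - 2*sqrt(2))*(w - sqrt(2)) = w^4 - 3*sqrt(2)*w^3 - 2*w^3 + 11*w^2/4 + 6*sqrt(2)*w^2 - 8*w + 15*sqrt(2)*w/4 - 5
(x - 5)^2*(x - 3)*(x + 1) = x^4 - 12*x^3 + 42*x^2 - 20*x - 75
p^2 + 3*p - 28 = (p - 4)*(p + 7)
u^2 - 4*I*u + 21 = (u - 7*I)*(u + 3*I)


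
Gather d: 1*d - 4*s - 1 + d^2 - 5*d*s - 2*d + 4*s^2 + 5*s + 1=d^2 + d*(-5*s - 1) + 4*s^2 + s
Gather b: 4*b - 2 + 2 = 4*b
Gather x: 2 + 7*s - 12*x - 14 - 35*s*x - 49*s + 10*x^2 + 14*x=-42*s + 10*x^2 + x*(2 - 35*s) - 12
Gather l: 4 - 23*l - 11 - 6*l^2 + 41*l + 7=-6*l^2 + 18*l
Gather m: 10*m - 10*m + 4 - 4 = 0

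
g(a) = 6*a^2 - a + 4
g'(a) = 12*a - 1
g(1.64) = 18.50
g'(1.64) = 18.68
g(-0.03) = 4.04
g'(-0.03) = -1.36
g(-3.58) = 84.48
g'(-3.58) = -43.96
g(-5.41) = 185.02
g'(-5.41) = -65.92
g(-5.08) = 163.92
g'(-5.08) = -61.96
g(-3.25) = 70.62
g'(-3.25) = -40.00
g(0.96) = 8.57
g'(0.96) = 10.52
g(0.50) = 5.00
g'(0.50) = 5.00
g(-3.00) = 61.00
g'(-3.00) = -37.00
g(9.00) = 481.00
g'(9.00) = 107.00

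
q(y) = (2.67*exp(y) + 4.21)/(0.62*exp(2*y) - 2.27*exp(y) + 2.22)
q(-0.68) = 4.53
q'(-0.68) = 4.16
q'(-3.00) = 0.17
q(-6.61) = 1.90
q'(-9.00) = 0.00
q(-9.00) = 1.90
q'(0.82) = -161.95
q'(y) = (2.67*exp(y) + 4.21)*(-1.24*exp(2*y) + 2.27*exp(y))/(0.62*exp(2*y) - 2.27*exp(y) + 2.22)^2 + 2.67*exp(y)/(0.62*exp(2*y) - 2.27*exp(y) + 2.22) = (-1.6554*exp(2*y) - 5.2204*exp(y) + 15.4841)*exp(y)/(0.3844*exp(4*y) - 2.8148*exp(3*y) + 7.9057*exp(2*y) - 10.0788*exp(y) + 4.9284)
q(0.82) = 39.18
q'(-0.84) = 3.04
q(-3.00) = 2.06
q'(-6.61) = 0.00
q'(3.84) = -0.12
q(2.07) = 1.09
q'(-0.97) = 2.40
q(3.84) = 0.10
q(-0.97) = 3.61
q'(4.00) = -0.10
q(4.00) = 0.09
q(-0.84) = 3.96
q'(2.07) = -1.92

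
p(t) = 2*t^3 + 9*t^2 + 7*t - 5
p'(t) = 6*t^2 + 18*t + 7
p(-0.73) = -6.09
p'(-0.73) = -2.94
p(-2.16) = 1.72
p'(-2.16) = -3.89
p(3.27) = 184.06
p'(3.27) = 130.02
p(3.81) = 262.93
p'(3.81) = 162.68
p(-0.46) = -6.51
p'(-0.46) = -0.01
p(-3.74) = -9.92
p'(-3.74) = 23.61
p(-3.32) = -2.23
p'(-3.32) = 13.37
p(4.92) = 485.49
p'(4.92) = 240.80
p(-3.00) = 1.00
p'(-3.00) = 7.00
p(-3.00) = 1.00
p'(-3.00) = 7.00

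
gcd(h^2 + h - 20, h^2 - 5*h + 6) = 1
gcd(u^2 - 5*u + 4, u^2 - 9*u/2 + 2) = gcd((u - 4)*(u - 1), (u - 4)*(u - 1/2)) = u - 4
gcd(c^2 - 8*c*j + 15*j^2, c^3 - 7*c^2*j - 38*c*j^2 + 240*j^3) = c - 5*j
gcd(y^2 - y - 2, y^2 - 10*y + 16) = y - 2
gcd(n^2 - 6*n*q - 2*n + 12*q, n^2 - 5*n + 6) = n - 2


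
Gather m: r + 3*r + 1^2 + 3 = 4*r + 4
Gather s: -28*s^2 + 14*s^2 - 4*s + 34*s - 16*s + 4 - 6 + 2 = -14*s^2 + 14*s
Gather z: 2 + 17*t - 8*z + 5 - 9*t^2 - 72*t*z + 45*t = -9*t^2 + 62*t + z*(-72*t - 8) + 7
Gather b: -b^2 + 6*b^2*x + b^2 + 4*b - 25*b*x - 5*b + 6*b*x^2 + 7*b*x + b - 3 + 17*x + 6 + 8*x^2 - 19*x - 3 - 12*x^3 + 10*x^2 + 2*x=6*b^2*x + b*(6*x^2 - 18*x) - 12*x^3 + 18*x^2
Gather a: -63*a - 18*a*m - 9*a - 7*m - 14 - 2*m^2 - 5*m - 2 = a*(-18*m - 72) - 2*m^2 - 12*m - 16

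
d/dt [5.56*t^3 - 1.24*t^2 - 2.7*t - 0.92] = 16.68*t^2 - 2.48*t - 2.7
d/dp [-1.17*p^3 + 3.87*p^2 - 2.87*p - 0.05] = -3.51*p^2 + 7.74*p - 2.87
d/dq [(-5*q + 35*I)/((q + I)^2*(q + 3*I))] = 10*(q^2 - 9*I*q + 26)/(q^5 + 9*I*q^4 - 30*q^3 - 46*I*q^2 + 33*q + 9*I)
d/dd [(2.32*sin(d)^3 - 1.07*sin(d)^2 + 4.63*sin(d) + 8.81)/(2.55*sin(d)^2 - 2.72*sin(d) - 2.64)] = (5.916*sin(d)^4 - 12.6208*sin(d)^3 - 27.2705*sin(d)^2 - 39.2814*sin(d) + 11.74)*cos(d)/(6.5025*sin(d)^4 - 13.872*sin(d)^3 - 6.0656*sin(d)^2 + 14.3616*sin(d) + 6.9696)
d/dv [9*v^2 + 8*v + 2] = 18*v + 8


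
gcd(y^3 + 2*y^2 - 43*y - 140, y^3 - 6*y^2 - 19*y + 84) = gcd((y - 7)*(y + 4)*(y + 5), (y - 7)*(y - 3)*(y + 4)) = y^2 - 3*y - 28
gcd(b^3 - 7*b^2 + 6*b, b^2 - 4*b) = b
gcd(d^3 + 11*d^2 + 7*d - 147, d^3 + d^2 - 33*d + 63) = d^2 + 4*d - 21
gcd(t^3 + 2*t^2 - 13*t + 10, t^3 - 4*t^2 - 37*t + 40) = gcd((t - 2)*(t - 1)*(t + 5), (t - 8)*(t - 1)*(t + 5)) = t^2 + 4*t - 5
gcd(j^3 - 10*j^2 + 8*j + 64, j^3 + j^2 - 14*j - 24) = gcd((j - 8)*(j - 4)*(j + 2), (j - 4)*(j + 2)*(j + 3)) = j^2 - 2*j - 8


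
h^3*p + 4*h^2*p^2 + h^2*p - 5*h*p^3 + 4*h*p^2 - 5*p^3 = (h - p)*(h + 5*p)*(h*p + p)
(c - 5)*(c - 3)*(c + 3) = c^3 - 5*c^2 - 9*c + 45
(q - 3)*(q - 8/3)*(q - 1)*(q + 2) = q^4 - 14*q^3/3 + q^2/3 + 58*q/3 - 16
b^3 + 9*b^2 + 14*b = b*(b + 2)*(b + 7)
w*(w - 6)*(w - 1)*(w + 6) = w^4 - w^3 - 36*w^2 + 36*w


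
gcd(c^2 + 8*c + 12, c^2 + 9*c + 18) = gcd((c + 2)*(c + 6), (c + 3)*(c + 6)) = c + 6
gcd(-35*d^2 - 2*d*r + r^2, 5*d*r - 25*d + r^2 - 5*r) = 5*d + r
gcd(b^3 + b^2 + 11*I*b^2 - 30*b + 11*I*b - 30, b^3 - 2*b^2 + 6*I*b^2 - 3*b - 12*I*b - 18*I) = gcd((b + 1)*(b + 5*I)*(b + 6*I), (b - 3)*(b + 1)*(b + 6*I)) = b^2 + b*(1 + 6*I) + 6*I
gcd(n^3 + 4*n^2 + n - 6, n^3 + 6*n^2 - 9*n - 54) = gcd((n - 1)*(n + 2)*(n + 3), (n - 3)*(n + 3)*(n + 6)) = n + 3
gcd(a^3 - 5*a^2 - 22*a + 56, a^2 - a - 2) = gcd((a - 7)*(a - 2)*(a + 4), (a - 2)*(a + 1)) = a - 2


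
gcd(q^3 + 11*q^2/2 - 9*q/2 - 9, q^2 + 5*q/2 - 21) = q + 6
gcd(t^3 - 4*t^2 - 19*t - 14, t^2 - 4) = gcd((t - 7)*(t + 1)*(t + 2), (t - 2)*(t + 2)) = t + 2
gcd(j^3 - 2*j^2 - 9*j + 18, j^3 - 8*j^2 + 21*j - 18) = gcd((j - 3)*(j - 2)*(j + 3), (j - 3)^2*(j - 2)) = j^2 - 5*j + 6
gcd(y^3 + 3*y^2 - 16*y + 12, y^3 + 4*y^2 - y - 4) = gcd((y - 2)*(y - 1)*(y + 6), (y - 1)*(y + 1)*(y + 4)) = y - 1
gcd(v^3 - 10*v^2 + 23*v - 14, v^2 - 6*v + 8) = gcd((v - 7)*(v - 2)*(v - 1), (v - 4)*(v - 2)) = v - 2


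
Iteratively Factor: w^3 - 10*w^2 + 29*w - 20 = (w - 1)*(w^2 - 9*w + 20) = (w - 5)*(w - 1)*(w - 4)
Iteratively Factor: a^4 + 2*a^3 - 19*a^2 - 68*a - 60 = (a + 3)*(a^3 - a^2 - 16*a - 20) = (a - 5)*(a + 3)*(a^2 + 4*a + 4) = (a - 5)*(a + 2)*(a + 3)*(a + 2)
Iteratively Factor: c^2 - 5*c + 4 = (c - 1)*(c - 4)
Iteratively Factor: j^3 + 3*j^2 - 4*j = (j - 1)*(j^2 + 4*j) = j*(j - 1)*(j + 4)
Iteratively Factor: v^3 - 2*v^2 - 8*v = (v + 2)*(v^2 - 4*v) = v*(v + 2)*(v - 4)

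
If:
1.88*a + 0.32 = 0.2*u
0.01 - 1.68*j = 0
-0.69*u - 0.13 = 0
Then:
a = -0.19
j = 0.01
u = -0.19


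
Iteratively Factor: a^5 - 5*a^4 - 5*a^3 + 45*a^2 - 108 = (a - 3)*(a^4 - 2*a^3 - 11*a^2 + 12*a + 36) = (a - 3)^2*(a^3 + a^2 - 8*a - 12) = (a - 3)^2*(a + 2)*(a^2 - a - 6) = (a - 3)^3*(a + 2)*(a + 2)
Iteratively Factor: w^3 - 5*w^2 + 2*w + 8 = (w - 2)*(w^2 - 3*w - 4) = (w - 2)*(w + 1)*(w - 4)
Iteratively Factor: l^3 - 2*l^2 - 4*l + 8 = (l - 2)*(l^2 - 4) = (l - 2)*(l + 2)*(l - 2)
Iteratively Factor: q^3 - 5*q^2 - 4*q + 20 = (q - 5)*(q^2 - 4) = (q - 5)*(q - 2)*(q + 2)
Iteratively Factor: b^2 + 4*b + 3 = (b + 1)*(b + 3)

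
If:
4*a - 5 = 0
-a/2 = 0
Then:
No Solution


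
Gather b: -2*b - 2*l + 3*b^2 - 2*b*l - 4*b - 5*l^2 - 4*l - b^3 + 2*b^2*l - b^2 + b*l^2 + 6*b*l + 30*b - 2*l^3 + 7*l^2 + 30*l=-b^3 + b^2*(2*l + 2) + b*(l^2 + 4*l + 24) - 2*l^3 + 2*l^2 + 24*l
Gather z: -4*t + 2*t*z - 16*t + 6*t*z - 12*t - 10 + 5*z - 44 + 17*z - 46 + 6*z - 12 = -32*t + z*(8*t + 28) - 112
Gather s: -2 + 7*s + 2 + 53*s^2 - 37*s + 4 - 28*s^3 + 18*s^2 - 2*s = -28*s^3 + 71*s^2 - 32*s + 4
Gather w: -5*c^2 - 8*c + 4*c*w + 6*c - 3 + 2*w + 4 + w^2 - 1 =-5*c^2 - 2*c + w^2 + w*(4*c + 2)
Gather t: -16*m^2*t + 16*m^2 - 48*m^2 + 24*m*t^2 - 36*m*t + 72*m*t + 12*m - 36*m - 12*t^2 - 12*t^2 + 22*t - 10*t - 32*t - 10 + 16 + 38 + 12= -32*m^2 - 24*m + t^2*(24*m - 24) + t*(-16*m^2 + 36*m - 20) + 56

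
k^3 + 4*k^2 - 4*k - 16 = (k - 2)*(k + 2)*(k + 4)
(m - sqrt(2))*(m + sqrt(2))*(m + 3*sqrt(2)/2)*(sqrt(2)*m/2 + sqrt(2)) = sqrt(2)*m^4/2 + sqrt(2)*m^3 + 3*m^3/2 - sqrt(2)*m^2 + 3*m^2 - 3*m - 2*sqrt(2)*m - 6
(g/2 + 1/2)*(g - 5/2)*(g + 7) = g^3/2 + 11*g^2/4 - 13*g/2 - 35/4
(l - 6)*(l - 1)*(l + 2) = l^3 - 5*l^2 - 8*l + 12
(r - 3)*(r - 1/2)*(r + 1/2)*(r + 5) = r^4 + 2*r^3 - 61*r^2/4 - r/2 + 15/4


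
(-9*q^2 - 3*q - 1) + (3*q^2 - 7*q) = -6*q^2 - 10*q - 1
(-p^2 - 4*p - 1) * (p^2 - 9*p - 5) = -p^4 + 5*p^3 + 40*p^2 + 29*p + 5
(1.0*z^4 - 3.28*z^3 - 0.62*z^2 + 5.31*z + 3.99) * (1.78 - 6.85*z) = -6.85*z^5 + 24.248*z^4 - 1.5914*z^3 - 37.4771*z^2 - 17.8797*z + 7.1022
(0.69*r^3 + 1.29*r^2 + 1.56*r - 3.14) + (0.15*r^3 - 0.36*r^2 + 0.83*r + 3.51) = 0.84*r^3 + 0.93*r^2 + 2.39*r + 0.37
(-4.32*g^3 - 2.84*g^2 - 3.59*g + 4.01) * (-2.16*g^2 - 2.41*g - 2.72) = 9.3312*g^5 + 16.5456*g^4 + 26.3492*g^3 + 7.7151*g^2 + 0.100700000000002*g - 10.9072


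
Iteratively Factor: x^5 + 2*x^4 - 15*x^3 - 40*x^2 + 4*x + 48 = (x + 3)*(x^4 - x^3 - 12*x^2 - 4*x + 16) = (x + 2)*(x + 3)*(x^3 - 3*x^2 - 6*x + 8) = (x - 4)*(x + 2)*(x + 3)*(x^2 + x - 2) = (x - 4)*(x + 2)^2*(x + 3)*(x - 1)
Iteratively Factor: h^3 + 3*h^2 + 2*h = (h)*(h^2 + 3*h + 2) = h*(h + 2)*(h + 1)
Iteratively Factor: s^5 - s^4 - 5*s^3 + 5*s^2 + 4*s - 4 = (s - 1)*(s^4 - 5*s^2 + 4) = (s - 1)*(s + 1)*(s^3 - s^2 - 4*s + 4) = (s - 2)*(s - 1)*(s + 1)*(s^2 + s - 2) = (s - 2)*(s - 1)*(s + 1)*(s + 2)*(s - 1)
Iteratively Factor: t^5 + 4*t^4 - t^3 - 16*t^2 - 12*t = (t + 2)*(t^4 + 2*t^3 - 5*t^2 - 6*t) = (t + 2)*(t + 3)*(t^3 - t^2 - 2*t) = (t + 1)*(t + 2)*(t + 3)*(t^2 - 2*t) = (t - 2)*(t + 1)*(t + 2)*(t + 3)*(t)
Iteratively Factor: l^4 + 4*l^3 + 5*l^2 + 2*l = (l + 1)*(l^3 + 3*l^2 + 2*l) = (l + 1)^2*(l^2 + 2*l) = l*(l + 1)^2*(l + 2)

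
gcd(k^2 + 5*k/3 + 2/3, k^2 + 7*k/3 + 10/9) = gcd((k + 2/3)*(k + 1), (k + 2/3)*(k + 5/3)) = k + 2/3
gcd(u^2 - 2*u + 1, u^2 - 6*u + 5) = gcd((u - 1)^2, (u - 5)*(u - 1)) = u - 1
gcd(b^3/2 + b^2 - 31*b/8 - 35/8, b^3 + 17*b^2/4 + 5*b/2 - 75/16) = 1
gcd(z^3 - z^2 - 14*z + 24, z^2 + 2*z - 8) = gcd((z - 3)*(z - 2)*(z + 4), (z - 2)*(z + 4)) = z^2 + 2*z - 8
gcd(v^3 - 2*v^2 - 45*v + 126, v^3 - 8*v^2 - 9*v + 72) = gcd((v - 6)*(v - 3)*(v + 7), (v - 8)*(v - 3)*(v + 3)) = v - 3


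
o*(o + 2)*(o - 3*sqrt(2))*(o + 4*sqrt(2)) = o^4 + sqrt(2)*o^3 + 2*o^3 - 24*o^2 + 2*sqrt(2)*o^2 - 48*o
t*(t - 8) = t^2 - 8*t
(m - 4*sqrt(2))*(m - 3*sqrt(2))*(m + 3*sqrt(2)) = m^3 - 4*sqrt(2)*m^2 - 18*m + 72*sqrt(2)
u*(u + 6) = u^2 + 6*u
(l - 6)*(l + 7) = l^2 + l - 42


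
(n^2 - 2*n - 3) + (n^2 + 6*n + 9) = 2*n^2 + 4*n + 6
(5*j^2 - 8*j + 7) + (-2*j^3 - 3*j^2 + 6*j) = -2*j^3 + 2*j^2 - 2*j + 7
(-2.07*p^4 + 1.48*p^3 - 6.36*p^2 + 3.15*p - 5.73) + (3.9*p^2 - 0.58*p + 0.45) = -2.07*p^4 + 1.48*p^3 - 2.46*p^2 + 2.57*p - 5.28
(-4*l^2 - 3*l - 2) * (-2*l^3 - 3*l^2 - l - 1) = 8*l^5 + 18*l^4 + 17*l^3 + 13*l^2 + 5*l + 2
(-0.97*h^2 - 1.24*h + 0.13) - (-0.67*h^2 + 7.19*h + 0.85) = -0.3*h^2 - 8.43*h - 0.72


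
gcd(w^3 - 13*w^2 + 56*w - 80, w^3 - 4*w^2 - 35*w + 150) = w - 5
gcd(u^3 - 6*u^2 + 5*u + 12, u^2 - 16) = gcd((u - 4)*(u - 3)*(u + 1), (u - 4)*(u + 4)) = u - 4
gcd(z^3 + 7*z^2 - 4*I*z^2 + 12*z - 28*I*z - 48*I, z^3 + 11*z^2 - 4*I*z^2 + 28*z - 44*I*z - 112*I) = z^2 + z*(4 - 4*I) - 16*I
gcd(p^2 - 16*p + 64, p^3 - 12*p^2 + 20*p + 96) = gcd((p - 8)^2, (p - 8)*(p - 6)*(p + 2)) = p - 8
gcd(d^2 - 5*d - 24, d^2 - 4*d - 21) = d + 3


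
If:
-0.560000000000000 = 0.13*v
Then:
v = -4.31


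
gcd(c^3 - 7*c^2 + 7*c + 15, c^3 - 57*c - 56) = c + 1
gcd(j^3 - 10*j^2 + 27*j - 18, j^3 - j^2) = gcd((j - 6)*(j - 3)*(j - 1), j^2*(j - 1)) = j - 1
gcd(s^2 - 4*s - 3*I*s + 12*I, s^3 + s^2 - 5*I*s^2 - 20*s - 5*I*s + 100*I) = s - 4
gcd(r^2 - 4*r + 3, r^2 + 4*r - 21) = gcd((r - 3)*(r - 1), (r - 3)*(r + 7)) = r - 3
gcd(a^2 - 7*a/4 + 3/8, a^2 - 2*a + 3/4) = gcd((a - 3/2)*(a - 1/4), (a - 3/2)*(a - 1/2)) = a - 3/2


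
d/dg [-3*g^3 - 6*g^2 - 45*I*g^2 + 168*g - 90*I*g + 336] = -9*g^2 - g*(12 + 90*I) + 168 - 90*I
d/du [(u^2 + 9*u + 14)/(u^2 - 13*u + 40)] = 2*(-11*u^2 + 26*u + 271)/(u^4 - 26*u^3 + 249*u^2 - 1040*u + 1600)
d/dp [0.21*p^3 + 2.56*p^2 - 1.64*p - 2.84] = 0.63*p^2 + 5.12*p - 1.64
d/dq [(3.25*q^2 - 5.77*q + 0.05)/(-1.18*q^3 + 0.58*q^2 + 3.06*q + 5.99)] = (3.835*q^4 - 13.6172*q^3 + 13.4686*q^2 + 38.877*q - 34.7153)/(1.3924*q^6 - 1.3688*q^5 - 6.8852*q^4 - 10.5868*q^3 + 16.312*q^2 + 36.6588*q + 35.8801)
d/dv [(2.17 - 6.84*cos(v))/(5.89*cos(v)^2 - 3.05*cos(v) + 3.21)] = (-40.2876*cos(v)^2 + 25.5626*cos(v) + 15.3379)*sin(v)/(34.6921*cos(v)^4 - 35.929*cos(v)^3 + 47.1163*cos(v)^2 - 19.581*cos(v) + 10.3041)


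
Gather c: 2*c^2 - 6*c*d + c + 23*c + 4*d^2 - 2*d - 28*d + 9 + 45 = 2*c^2 + c*(24 - 6*d) + 4*d^2 - 30*d + 54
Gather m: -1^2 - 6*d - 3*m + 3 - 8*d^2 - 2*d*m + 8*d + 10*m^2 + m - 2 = -8*d^2 + 2*d + 10*m^2 + m*(-2*d - 2)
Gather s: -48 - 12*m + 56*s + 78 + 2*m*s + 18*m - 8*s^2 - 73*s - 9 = 6*m - 8*s^2 + s*(2*m - 17) + 21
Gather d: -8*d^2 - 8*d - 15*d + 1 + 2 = -8*d^2 - 23*d + 3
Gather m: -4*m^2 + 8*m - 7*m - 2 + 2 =-4*m^2 + m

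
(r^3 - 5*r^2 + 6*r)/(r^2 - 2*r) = r - 3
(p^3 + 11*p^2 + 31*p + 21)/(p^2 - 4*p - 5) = (p^2 + 10*p + 21)/(p - 5)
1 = 1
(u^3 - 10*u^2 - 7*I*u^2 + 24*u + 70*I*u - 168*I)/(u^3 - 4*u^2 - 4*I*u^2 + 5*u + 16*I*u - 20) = (u^2 - u*(6 + 7*I) + 42*I)/(u^2 - 4*I*u + 5)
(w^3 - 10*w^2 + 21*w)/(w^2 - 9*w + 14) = w*(w - 3)/(w - 2)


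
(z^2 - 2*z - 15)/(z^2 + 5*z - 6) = (z^2 - 2*z - 15)/(z^2 + 5*z - 6)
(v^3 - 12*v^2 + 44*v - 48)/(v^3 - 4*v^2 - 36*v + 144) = (v - 2)/(v + 6)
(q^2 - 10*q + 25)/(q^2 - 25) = (q - 5)/(q + 5)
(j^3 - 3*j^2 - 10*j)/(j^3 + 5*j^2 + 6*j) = (j - 5)/(j + 3)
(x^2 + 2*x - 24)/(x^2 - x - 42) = (x - 4)/(x - 7)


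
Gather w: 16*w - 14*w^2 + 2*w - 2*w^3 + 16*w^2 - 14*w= -2*w^3 + 2*w^2 + 4*w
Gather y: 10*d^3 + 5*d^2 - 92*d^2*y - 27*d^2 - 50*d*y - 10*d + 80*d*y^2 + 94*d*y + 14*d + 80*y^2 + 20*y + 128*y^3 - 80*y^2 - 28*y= 10*d^3 - 22*d^2 + 80*d*y^2 + 4*d + 128*y^3 + y*(-92*d^2 + 44*d - 8)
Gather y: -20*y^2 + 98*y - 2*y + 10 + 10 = -20*y^2 + 96*y + 20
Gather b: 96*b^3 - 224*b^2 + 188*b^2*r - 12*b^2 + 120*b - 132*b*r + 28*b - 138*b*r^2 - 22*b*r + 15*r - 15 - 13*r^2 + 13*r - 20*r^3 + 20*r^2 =96*b^3 + b^2*(188*r - 236) + b*(-138*r^2 - 154*r + 148) - 20*r^3 + 7*r^2 + 28*r - 15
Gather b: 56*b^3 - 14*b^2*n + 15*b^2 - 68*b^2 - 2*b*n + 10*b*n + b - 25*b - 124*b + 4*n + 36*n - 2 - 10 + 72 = 56*b^3 + b^2*(-14*n - 53) + b*(8*n - 148) + 40*n + 60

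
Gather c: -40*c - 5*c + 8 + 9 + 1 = 18 - 45*c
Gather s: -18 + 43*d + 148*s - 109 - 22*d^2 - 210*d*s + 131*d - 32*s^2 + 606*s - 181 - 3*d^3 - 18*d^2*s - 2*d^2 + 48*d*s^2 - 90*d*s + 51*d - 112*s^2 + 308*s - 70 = -3*d^3 - 24*d^2 + 225*d + s^2*(48*d - 144) + s*(-18*d^2 - 300*d + 1062) - 378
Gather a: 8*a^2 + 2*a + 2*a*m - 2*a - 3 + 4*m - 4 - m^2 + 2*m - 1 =8*a^2 + 2*a*m - m^2 + 6*m - 8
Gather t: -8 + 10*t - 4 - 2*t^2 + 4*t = -2*t^2 + 14*t - 12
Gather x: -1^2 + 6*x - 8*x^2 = -8*x^2 + 6*x - 1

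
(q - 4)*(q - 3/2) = q^2 - 11*q/2 + 6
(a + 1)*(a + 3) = a^2 + 4*a + 3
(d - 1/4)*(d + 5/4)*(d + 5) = d^3 + 6*d^2 + 75*d/16 - 25/16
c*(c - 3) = c^2 - 3*c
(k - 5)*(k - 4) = k^2 - 9*k + 20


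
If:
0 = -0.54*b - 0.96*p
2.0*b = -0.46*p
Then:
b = 0.00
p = 0.00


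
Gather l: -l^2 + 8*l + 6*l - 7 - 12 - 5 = -l^2 + 14*l - 24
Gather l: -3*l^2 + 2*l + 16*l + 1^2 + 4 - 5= -3*l^2 + 18*l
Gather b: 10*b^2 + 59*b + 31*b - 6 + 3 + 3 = 10*b^2 + 90*b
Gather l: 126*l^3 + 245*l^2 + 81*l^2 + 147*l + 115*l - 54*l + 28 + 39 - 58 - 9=126*l^3 + 326*l^2 + 208*l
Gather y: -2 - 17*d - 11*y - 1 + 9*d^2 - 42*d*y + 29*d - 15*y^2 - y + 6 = 9*d^2 + 12*d - 15*y^2 + y*(-42*d - 12) + 3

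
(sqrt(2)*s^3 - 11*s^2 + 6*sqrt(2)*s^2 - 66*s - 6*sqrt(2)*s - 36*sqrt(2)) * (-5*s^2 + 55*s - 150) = -5*sqrt(2)*s^5 + 25*sqrt(2)*s^4 + 55*s^4 - 275*s^3 + 210*sqrt(2)*s^3 - 1980*s^2 - 1050*sqrt(2)*s^2 - 1080*sqrt(2)*s + 9900*s + 5400*sqrt(2)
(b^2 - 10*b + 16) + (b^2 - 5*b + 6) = 2*b^2 - 15*b + 22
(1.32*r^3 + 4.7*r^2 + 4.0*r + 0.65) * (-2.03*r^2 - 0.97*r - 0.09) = -2.6796*r^5 - 10.8214*r^4 - 12.7978*r^3 - 5.6225*r^2 - 0.9905*r - 0.0585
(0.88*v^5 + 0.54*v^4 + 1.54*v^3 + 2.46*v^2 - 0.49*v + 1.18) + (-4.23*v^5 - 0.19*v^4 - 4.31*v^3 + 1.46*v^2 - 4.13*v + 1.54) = -3.35*v^5 + 0.35*v^4 - 2.77*v^3 + 3.92*v^2 - 4.62*v + 2.72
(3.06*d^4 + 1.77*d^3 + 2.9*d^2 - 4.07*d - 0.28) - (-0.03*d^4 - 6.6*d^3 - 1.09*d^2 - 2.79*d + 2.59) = 3.09*d^4 + 8.37*d^3 + 3.99*d^2 - 1.28*d - 2.87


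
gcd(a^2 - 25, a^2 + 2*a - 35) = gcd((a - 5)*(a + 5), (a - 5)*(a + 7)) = a - 5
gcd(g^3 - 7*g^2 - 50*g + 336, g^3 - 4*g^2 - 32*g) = g - 8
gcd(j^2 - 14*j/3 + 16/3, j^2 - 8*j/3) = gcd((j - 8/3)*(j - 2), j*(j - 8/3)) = j - 8/3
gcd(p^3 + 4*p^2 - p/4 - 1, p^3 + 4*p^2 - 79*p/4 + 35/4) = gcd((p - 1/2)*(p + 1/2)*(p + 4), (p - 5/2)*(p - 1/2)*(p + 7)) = p - 1/2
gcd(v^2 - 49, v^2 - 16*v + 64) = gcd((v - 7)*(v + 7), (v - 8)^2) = 1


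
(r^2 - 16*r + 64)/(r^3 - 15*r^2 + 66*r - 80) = (r - 8)/(r^2 - 7*r + 10)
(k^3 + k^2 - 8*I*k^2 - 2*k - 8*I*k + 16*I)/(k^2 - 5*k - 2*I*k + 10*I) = (k^3 + k^2*(1 - 8*I) - 2*k*(1 + 4*I) + 16*I)/(k^2 - k*(5 + 2*I) + 10*I)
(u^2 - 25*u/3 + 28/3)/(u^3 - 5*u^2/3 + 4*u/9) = 3*(u - 7)/(u*(3*u - 1))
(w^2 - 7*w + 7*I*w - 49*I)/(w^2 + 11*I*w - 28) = (w - 7)/(w + 4*I)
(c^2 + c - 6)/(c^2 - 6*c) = (c^2 + c - 6)/(c*(c - 6))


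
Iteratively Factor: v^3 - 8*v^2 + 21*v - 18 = (v - 3)*(v^2 - 5*v + 6) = (v - 3)^2*(v - 2)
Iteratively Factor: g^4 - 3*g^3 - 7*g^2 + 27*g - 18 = (g - 3)*(g^3 - 7*g + 6) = (g - 3)*(g - 2)*(g^2 + 2*g - 3) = (g - 3)*(g - 2)*(g - 1)*(g + 3)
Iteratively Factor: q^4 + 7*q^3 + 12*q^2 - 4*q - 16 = (q + 4)*(q^3 + 3*q^2 - 4) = (q + 2)*(q + 4)*(q^2 + q - 2) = (q + 2)^2*(q + 4)*(q - 1)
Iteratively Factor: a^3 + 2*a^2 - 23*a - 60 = (a - 5)*(a^2 + 7*a + 12) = (a - 5)*(a + 3)*(a + 4)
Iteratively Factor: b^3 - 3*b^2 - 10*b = (b + 2)*(b^2 - 5*b) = b*(b + 2)*(b - 5)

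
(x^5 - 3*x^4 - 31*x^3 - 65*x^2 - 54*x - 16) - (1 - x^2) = x^5 - 3*x^4 - 31*x^3 - 64*x^2 - 54*x - 17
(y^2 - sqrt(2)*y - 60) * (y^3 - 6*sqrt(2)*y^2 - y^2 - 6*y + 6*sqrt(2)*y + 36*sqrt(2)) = y^5 - 7*sqrt(2)*y^4 - y^4 - 54*y^3 + 7*sqrt(2)*y^3 + 48*y^2 + 402*sqrt(2)*y^2 - 360*sqrt(2)*y + 288*y - 2160*sqrt(2)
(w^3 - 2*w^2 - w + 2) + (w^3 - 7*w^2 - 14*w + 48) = 2*w^3 - 9*w^2 - 15*w + 50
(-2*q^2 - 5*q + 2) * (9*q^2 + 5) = -18*q^4 - 45*q^3 + 8*q^2 - 25*q + 10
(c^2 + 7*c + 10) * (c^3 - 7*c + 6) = c^5 + 7*c^4 + 3*c^3 - 43*c^2 - 28*c + 60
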